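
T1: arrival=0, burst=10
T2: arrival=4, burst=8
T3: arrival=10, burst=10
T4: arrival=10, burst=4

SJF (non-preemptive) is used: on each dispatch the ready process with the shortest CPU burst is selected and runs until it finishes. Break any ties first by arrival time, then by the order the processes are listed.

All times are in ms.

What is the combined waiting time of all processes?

22

Timeline: | T1 0-10 | T4 10-14 | T2 14-22 | T3 22-32 |
Completion: T1=10  T2=22  T3=32  T4=14
Waiting = turnaround − burst: T1=0, T2=10, T3=12, T4=0
Total waiting = 0 + 10 + 12 + 0 = 22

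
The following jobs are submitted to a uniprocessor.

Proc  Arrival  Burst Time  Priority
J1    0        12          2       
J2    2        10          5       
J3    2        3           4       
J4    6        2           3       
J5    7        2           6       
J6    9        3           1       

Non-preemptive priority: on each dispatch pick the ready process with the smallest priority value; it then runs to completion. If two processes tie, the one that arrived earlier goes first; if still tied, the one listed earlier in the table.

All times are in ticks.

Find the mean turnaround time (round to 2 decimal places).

Schedule: | J1 0-12 | J6 12-15 | J4 15-17 | J3 17-20 | J2 20-30 | J5 30-32 |
Completion: J1=12  J2=30  J3=20  J4=17  J5=32  J6=15
Turnaround (C−A): J1=12  J2=28  J3=18  J4=11  J5=25  J6=6
Turnaround times: J1=12, J2=28, J3=18, J4=11, J5=25, J6=6
Average turnaround = (12+28+18+11+25+6) / 6 = 100/6 = 16.67

16.67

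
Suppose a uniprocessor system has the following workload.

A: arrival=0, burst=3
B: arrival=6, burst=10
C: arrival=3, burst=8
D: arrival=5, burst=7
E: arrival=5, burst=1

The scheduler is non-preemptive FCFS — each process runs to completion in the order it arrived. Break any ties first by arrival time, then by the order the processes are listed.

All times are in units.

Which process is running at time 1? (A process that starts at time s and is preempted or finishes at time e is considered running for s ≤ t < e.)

A

Gantt: | A 0-3 | C 3-11 | D 11-18 | E 18-19 | B 19-29 |
Completion: A=3  B=29  C=11  D=18  E=19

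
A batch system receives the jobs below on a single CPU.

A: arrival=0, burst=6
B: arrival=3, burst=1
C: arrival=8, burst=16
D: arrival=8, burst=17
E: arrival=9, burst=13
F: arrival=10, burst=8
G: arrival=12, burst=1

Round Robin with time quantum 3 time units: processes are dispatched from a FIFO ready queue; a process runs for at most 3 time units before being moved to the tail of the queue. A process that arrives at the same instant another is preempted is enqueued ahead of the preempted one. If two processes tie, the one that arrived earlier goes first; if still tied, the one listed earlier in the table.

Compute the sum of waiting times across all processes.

151

Timeline: | A 0-3 | B 3-4 | A 4-7 | idle 7-8 | C 8-11 | D 11-14 | E 14-17 | F 17-20 | C 20-23 | G 23-24 | D 24-27 | E 27-30 | F 30-33 | C 33-36 | D 36-39 | E 39-42 | F 42-44 | C 44-47 | D 47-50 | E 50-53 | C 53-56 | D 56-59 | E 59-60 | C 60-61 | D 61-63 |
Completion: A=7  B=4  C=61  D=63  E=60  F=44  G=24
Turnaround (C−A): A=7  B=1  C=53  D=55  E=51  F=34  G=12
Waiting = turnaround − burst: A=1, B=0, C=37, D=38, E=38, F=26, G=11
Total waiting = 1 + 0 + 37 + 38 + 38 + 26 + 11 = 151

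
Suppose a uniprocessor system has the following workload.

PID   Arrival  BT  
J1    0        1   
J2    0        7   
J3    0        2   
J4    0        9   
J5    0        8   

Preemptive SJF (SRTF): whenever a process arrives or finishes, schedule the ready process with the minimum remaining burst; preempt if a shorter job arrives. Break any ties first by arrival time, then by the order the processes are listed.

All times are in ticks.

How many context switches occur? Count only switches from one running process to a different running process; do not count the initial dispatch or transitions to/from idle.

4

Gantt: | J1 0-1 | J3 1-3 | J2 3-10 | J5 10-18 | J4 18-27 |
Completion: J1=1  J2=10  J3=3  J4=27  J5=18
Turnaround (C−A): J1=1  J2=10  J3=3  J4=27  J5=18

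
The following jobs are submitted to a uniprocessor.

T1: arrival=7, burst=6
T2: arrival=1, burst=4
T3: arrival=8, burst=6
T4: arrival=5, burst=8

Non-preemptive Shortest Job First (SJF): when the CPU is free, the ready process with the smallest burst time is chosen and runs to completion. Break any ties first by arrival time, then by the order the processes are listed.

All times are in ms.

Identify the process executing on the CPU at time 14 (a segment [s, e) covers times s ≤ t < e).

T1

Schedule: | idle 0-1 | T2 1-5 | T4 5-13 | T1 13-19 | T3 19-25 |
Completion: T1=19  T2=5  T3=25  T4=13
Turnaround (C−A): T1=12  T2=4  T3=17  T4=8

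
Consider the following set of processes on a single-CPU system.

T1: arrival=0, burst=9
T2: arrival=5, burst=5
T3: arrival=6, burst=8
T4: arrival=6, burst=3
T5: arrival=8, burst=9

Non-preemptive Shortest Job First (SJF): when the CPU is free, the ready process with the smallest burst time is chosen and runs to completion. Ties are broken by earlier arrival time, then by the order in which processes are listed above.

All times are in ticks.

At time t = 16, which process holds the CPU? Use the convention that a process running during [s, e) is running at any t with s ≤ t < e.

Timeline: | T1 0-9 | T4 9-12 | T2 12-17 | T3 17-25 | T5 25-34 |
Completion: T1=9  T2=17  T3=25  T4=12  T5=34
Turnaround (C−A): T1=9  T2=12  T3=19  T4=6  T5=26

T2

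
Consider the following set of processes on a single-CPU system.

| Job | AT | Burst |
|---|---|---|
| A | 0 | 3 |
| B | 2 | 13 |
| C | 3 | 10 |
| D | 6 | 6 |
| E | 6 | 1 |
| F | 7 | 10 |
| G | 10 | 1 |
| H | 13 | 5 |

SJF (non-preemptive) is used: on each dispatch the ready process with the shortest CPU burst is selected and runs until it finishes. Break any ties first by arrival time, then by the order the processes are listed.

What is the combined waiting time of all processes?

Gantt: | A 0-3 | C 3-13 | E 13-14 | G 14-15 | H 15-20 | D 20-26 | F 26-36 | B 36-49 |
Completion: A=3  B=49  C=13  D=26  E=14  F=36  G=15  H=20
Turnaround (C−A): A=3  B=47  C=10  D=20  E=8  F=29  G=5  H=7
Waiting = turnaround − burst: A=0, B=34, C=0, D=14, E=7, F=19, G=4, H=2
Total waiting = 0 + 34 + 0 + 14 + 7 + 19 + 4 + 2 = 80

80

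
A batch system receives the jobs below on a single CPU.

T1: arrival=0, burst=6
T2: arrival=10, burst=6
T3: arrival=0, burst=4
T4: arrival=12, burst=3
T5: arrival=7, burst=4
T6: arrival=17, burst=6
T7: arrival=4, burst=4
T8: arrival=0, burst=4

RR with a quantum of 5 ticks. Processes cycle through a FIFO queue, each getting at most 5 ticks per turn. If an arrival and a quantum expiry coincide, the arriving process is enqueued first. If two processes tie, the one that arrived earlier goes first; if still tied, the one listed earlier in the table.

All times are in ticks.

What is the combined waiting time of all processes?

Gantt: | T1 0-5 | T3 5-9 | T8 9-13 | T7 13-17 | T1 17-18 | T5 18-22 | T2 22-27 | T4 27-30 | T6 30-35 | T2 35-36 | T6 36-37 |
Completion: T1=18  T2=36  T3=9  T4=30  T5=22  T6=37  T7=17  T8=13
Turnaround (C−A): T1=18  T2=26  T3=9  T4=18  T5=15  T6=20  T7=13  T8=13
Waiting = turnaround − burst: T1=12, T2=20, T3=5, T4=15, T5=11, T6=14, T7=9, T8=9
Total waiting = 12 + 20 + 5 + 15 + 11 + 14 + 9 + 9 = 95

95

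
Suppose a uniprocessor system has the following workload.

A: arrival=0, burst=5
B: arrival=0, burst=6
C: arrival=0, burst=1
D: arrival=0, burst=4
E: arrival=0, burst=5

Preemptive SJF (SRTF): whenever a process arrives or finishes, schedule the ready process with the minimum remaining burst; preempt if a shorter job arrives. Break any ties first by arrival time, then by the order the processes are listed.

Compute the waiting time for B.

Gantt: | C 0-1 | D 1-5 | A 5-10 | E 10-15 | B 15-21 |
Completion: A=10  B=21  C=1  D=5  E=15
Waiting(B) = turnaround − burst = 21 − 6 = 15

15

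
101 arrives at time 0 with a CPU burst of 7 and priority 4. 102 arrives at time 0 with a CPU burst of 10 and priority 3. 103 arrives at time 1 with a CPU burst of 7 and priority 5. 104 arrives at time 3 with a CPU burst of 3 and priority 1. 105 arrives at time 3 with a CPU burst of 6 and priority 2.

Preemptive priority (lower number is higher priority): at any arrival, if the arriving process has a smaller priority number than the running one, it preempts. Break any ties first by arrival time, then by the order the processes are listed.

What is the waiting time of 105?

3

Timeline: | 102 0-3 | 104 3-6 | 105 6-12 | 102 12-19 | 101 19-26 | 103 26-33 |
Completion: 101=26  102=19  103=33  104=6  105=12
Turnaround (C−A): 101=26  102=19  103=32  104=3  105=9
Waiting(105) = turnaround − burst = 9 − 6 = 3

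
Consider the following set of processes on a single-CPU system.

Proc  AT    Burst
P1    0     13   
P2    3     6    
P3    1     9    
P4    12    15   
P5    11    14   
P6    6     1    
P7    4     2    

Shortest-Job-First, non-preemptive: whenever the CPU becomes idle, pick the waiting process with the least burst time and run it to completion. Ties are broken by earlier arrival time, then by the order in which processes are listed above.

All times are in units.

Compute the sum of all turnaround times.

Timeline: | P1 0-13 | P6 13-14 | P7 14-16 | P2 16-22 | P3 22-31 | P5 31-45 | P4 45-60 |
Completion: P1=13  P2=22  P3=31  P4=60  P5=45  P6=14  P7=16
Turnaround = completion − arrival: P1=13, P2=19, P3=30, P4=48, P5=34, P6=8, P7=12
Total turnaround = 13 + 19 + 30 + 48 + 34 + 8 + 12 = 164

164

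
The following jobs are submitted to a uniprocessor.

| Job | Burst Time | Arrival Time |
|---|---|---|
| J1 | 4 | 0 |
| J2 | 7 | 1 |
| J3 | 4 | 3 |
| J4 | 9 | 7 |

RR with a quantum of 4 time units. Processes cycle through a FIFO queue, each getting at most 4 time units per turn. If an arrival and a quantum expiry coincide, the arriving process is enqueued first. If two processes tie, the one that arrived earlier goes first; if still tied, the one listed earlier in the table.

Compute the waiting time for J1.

Schedule: | J1 0-4 | J2 4-8 | J3 8-12 | J4 12-16 | J2 16-19 | J4 19-24 |
Completion: J1=4  J2=19  J3=12  J4=24
Turnaround (C−A): J1=4  J2=18  J3=9  J4=17
Waiting(J1) = turnaround − burst = 4 − 4 = 0

0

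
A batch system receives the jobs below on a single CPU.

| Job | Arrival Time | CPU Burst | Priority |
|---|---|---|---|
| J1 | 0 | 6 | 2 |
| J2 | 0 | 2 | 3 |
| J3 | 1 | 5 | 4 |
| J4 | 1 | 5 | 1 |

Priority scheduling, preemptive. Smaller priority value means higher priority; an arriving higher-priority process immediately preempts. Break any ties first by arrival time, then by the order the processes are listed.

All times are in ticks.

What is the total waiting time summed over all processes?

28

Schedule: | J1 0-1 | J4 1-6 | J1 6-11 | J2 11-13 | J3 13-18 |
Completion: J1=11  J2=13  J3=18  J4=6
Waiting = turnaround − burst: J1=5, J2=11, J3=12, J4=0
Total waiting = 5 + 11 + 12 + 0 = 28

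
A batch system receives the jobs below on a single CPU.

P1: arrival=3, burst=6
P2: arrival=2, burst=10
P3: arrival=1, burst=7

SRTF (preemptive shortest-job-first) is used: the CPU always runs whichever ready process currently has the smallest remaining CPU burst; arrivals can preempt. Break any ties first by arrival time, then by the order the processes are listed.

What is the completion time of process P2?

24

Timeline: | idle 0-1 | P3 1-8 | P1 8-14 | P2 14-24 |
Completion: P1=14  P2=24  P3=8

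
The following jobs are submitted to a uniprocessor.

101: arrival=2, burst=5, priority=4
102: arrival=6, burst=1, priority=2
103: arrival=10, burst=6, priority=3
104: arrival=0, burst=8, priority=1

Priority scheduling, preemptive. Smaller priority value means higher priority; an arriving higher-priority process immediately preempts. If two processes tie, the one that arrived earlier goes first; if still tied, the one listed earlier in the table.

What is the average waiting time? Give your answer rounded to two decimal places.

3.75

Timeline: | 104 0-8 | 102 8-9 | 101 9-10 | 103 10-16 | 101 16-20 |
Completion: 101=20  102=9  103=16  104=8
Turnaround (C−A): 101=18  102=3  103=6  104=8
Waiting times: 101=13, 102=2, 103=0, 104=0
Average waiting = (13+2+0+0) / 4 = 15/4 = 3.75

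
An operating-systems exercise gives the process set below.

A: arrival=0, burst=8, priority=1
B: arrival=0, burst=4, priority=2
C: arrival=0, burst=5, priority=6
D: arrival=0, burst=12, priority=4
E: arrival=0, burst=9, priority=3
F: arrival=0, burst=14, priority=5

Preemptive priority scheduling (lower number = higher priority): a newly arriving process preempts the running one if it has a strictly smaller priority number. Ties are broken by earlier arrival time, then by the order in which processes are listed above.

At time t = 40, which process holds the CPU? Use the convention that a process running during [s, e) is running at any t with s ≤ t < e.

Schedule: | A 0-8 | B 8-12 | E 12-21 | D 21-33 | F 33-47 | C 47-52 |
Completion: A=8  B=12  C=52  D=33  E=21  F=47
Turnaround (C−A): A=8  B=12  C=52  D=33  E=21  F=47

F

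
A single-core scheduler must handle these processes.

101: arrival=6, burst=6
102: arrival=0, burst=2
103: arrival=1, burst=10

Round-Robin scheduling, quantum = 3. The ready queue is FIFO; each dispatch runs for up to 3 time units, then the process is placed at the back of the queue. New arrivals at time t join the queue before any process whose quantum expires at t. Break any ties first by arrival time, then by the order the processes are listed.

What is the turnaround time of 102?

2

Gantt: | 102 0-2 | 103 2-8 | 101 8-11 | 103 11-14 | 101 14-17 | 103 17-18 |
Completion: 101=17  102=2  103=18
Turnaround(102) = completion − arrival = 2 − 0 = 2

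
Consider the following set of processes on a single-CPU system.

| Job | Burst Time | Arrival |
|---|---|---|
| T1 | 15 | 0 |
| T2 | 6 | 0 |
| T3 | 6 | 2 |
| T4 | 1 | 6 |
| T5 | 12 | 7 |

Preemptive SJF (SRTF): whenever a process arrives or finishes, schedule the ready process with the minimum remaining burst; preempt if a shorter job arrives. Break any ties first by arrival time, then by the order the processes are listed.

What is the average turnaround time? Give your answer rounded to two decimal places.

Gantt: | T2 0-6 | T4 6-7 | T3 7-13 | T5 13-25 | T1 25-40 |
Completion: T1=40  T2=6  T3=13  T4=7  T5=25
Turnaround times: T1=40, T2=6, T3=11, T4=1, T5=18
Average turnaround = (40+6+11+1+18) / 5 = 76/5 = 15.20

15.20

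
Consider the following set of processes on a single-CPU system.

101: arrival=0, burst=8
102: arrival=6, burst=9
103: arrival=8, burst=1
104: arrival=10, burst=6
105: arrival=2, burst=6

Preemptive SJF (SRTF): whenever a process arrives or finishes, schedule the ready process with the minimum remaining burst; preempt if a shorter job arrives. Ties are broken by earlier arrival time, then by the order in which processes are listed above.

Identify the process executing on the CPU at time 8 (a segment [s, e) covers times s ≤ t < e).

Schedule: | 101 0-8 | 103 8-9 | 105 9-15 | 104 15-21 | 102 21-30 |
Completion: 101=8  102=30  103=9  104=21  105=15

103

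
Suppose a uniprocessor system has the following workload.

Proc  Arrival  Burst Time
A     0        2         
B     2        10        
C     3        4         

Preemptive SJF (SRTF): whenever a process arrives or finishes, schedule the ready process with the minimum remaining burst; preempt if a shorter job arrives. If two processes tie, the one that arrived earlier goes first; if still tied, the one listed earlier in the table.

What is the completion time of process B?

16

Timeline: | A 0-2 | B 2-3 | C 3-7 | B 7-16 |
Completion: A=2  B=16  C=7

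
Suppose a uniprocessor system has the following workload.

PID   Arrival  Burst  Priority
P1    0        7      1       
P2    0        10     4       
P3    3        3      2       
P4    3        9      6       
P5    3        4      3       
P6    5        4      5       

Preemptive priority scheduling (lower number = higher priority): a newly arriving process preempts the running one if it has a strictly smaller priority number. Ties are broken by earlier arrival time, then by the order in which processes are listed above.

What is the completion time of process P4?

Schedule: | P1 0-7 | P3 7-10 | P5 10-14 | P2 14-24 | P6 24-28 | P4 28-37 |
Completion: P1=7  P2=24  P3=10  P4=37  P5=14  P6=28
Turnaround (C−A): P1=7  P2=24  P3=7  P4=34  P5=11  P6=23

37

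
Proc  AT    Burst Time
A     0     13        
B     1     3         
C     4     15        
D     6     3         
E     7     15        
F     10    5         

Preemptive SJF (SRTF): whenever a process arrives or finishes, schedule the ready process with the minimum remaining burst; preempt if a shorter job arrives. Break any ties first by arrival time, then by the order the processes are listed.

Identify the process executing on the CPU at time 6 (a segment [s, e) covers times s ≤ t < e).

D

Gantt: | A 0-1 | B 1-4 | A 4-6 | D 6-9 | A 9-10 | F 10-15 | A 15-24 | C 24-39 | E 39-54 |
Completion: A=24  B=4  C=39  D=9  E=54  F=15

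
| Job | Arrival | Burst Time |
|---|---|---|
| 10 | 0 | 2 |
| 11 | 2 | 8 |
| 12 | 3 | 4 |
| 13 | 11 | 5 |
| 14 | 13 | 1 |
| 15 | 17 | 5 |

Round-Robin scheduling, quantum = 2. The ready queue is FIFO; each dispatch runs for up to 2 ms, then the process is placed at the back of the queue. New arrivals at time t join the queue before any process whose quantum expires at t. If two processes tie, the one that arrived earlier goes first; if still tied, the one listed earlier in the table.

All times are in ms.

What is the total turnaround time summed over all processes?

Timeline: | 10 0-2 | 11 2-4 | 12 4-6 | 11 6-8 | 12 8-10 | 11 10-12 | 13 12-14 | 11 14-16 | 14 16-17 | 13 17-19 | 15 19-21 | 13 21-22 | 15 22-25 |
Completion: 10=2  11=16  12=10  13=22  14=17  15=25
Turnaround = completion − arrival: 10=2, 11=14, 12=7, 13=11, 14=4, 15=8
Total turnaround = 2 + 14 + 7 + 11 + 4 + 8 = 46

46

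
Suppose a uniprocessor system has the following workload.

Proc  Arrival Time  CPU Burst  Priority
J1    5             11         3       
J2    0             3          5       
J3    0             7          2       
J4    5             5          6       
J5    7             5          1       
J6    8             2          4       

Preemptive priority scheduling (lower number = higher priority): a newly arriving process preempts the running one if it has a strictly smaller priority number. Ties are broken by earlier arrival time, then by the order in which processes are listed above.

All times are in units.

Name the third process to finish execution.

Gantt: | J3 0-7 | J5 7-12 | J1 12-23 | J6 23-25 | J2 25-28 | J4 28-33 |
Completion: J1=23  J2=28  J3=7  J4=33  J5=12  J6=25
Turnaround (C−A): J1=18  J2=28  J3=7  J4=28  J5=5  J6=17
Finish order: J3 → J5 → J1 → J6 → J2 → J4

J1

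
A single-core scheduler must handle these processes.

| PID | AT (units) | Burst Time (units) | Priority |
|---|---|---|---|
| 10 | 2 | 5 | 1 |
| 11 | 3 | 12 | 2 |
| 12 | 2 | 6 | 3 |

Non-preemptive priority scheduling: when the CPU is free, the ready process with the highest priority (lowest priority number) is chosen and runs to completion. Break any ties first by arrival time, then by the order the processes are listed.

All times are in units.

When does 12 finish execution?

25

Gantt: | idle 0-2 | 10 2-7 | 11 7-19 | 12 19-25 |
Completion: 10=7  11=19  12=25
Turnaround (C−A): 10=5  11=16  12=23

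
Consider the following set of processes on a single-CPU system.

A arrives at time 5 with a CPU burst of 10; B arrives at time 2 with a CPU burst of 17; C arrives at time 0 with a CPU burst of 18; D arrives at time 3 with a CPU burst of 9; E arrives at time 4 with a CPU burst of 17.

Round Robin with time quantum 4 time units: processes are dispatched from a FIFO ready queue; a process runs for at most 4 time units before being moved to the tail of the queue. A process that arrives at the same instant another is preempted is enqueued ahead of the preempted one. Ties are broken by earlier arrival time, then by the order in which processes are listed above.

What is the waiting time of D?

Schedule: | C 0-4 | B 4-8 | D 8-12 | E 12-16 | C 16-20 | A 20-24 | B 24-28 | D 28-32 | E 32-36 | C 36-40 | A 40-44 | B 44-48 | D 48-49 | E 49-53 | C 53-57 | A 57-59 | B 59-63 | E 63-67 | C 67-69 | B 69-70 | E 70-71 |
Completion: A=59  B=70  C=69  D=49  E=71
Waiting(D) = turnaround − burst = 46 − 9 = 37

37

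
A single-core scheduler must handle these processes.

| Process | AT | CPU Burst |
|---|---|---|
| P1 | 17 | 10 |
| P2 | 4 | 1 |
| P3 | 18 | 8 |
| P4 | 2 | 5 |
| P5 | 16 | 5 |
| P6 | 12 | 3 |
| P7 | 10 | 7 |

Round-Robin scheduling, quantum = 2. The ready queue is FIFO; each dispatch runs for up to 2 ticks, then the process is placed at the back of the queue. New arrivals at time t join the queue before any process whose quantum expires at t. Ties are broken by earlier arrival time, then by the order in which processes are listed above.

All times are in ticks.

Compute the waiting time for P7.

11

Schedule: | idle 0-2 | P4 2-4 | P2 4-5 | P4 5-8 | idle 8-10 | P7 10-12 | P6 12-14 | P7 14-16 | P6 16-17 | P5 17-19 | P7 19-21 | P1 21-23 | P3 23-25 | P5 25-27 | P7 27-28 | P1 28-30 | P3 30-32 | P5 32-33 | P1 33-35 | P3 35-37 | P1 37-39 | P3 39-41 | P1 41-43 |
Completion: P1=43  P2=5  P3=41  P4=8  P5=33  P6=17  P7=28
Waiting(P7) = turnaround − burst = 18 − 7 = 11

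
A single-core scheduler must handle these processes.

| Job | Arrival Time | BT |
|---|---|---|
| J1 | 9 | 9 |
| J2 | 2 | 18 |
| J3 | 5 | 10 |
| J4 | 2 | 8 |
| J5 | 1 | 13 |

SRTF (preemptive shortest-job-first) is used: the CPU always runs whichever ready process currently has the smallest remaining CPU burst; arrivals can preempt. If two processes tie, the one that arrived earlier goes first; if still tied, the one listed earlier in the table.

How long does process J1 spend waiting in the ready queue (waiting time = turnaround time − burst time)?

Gantt: | idle 0-1 | J5 1-2 | J4 2-10 | J1 10-19 | J3 19-29 | J5 29-41 | J2 41-59 |
Completion: J1=19  J2=59  J3=29  J4=10  J5=41
Turnaround (C−A): J1=10  J2=57  J3=24  J4=8  J5=40
Waiting(J1) = turnaround − burst = 10 − 9 = 1

1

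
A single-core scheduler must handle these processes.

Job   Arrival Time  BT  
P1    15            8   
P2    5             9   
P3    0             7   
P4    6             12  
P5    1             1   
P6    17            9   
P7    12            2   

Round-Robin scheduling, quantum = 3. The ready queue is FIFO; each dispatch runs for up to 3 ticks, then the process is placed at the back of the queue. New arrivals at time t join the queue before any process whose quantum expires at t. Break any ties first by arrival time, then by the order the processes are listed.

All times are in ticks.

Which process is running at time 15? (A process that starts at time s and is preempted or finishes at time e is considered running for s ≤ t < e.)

P2

Gantt: | P3 0-3 | P5 3-4 | P3 4-7 | P2 7-10 | P4 10-13 | P3 13-14 | P2 14-17 | P7 17-19 | P4 19-22 | P1 22-25 | P6 25-28 | P2 28-31 | P4 31-34 | P1 34-37 | P6 37-40 | P4 40-43 | P1 43-45 | P6 45-48 |
Completion: P1=45  P2=31  P3=14  P4=43  P5=4  P6=48  P7=19
Turnaround (C−A): P1=30  P2=26  P3=14  P4=37  P5=3  P6=31  P7=7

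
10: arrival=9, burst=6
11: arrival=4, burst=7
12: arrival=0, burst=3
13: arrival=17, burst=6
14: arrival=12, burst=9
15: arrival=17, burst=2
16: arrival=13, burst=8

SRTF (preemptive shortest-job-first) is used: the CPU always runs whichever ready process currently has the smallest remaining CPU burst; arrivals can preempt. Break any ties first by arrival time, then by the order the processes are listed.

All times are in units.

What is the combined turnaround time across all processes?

78

Timeline: | 12 0-3 | idle 3-4 | 11 4-11 | 10 11-17 | 15 17-19 | 13 19-25 | 16 25-33 | 14 33-42 |
Completion: 10=17  11=11  12=3  13=25  14=42  15=19  16=33
Turnaround = completion − arrival: 10=8, 11=7, 12=3, 13=8, 14=30, 15=2, 16=20
Total turnaround = 8 + 7 + 3 + 8 + 30 + 2 + 20 = 78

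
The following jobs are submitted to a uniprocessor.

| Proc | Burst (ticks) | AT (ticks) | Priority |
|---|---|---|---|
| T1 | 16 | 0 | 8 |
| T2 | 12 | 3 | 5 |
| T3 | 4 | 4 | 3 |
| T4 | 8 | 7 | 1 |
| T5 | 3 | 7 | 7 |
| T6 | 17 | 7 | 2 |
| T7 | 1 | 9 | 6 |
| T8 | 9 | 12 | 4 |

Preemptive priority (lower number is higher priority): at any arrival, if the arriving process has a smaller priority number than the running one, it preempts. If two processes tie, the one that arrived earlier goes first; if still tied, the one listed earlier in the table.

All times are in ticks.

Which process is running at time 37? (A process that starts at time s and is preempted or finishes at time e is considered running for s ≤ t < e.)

T8

Timeline: | T1 0-3 | T2 3-4 | T3 4-7 | T4 7-15 | T6 15-32 | T3 32-33 | T8 33-42 | T2 42-53 | T7 53-54 | T5 54-57 | T1 57-70 |
Completion: T1=70  T2=53  T3=33  T4=15  T5=57  T6=32  T7=54  T8=42
Turnaround (C−A): T1=70  T2=50  T3=29  T4=8  T5=50  T6=25  T7=45  T8=30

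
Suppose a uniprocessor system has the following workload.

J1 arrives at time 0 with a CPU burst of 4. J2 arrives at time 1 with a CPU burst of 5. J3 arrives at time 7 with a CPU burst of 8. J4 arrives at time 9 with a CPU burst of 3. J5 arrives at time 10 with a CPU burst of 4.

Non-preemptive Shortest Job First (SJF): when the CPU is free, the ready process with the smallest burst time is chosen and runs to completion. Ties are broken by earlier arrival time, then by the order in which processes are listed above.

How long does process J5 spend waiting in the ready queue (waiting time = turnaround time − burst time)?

Schedule: | J1 0-4 | J2 4-9 | J4 9-12 | J5 12-16 | J3 16-24 |
Completion: J1=4  J2=9  J3=24  J4=12  J5=16
Turnaround (C−A): J1=4  J2=8  J3=17  J4=3  J5=6
Waiting(J5) = turnaround − burst = 6 − 4 = 2

2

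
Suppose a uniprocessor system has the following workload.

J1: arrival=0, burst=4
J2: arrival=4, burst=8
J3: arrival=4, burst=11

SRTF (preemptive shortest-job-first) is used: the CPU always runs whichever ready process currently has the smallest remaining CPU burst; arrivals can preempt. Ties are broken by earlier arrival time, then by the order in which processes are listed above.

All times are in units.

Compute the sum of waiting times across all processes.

Schedule: | J1 0-4 | J2 4-12 | J3 12-23 |
Completion: J1=4  J2=12  J3=23
Turnaround (C−A): J1=4  J2=8  J3=19
Waiting = turnaround − burst: J1=0, J2=0, J3=8
Total waiting = 0 + 0 + 8 = 8

8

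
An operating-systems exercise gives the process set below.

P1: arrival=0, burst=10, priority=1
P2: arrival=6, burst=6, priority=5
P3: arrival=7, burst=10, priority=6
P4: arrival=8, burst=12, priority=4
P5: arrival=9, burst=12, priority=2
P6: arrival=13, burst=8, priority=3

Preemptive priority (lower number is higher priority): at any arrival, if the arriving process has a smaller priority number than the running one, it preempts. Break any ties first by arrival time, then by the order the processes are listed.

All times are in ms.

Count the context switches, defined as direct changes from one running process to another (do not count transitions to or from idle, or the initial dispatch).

Schedule: | P1 0-10 | P5 10-22 | P6 22-30 | P4 30-42 | P2 42-48 | P3 48-58 |
Completion: P1=10  P2=48  P3=58  P4=42  P5=22  P6=30
Turnaround (C−A): P1=10  P2=42  P3=51  P4=34  P5=13  P6=17

5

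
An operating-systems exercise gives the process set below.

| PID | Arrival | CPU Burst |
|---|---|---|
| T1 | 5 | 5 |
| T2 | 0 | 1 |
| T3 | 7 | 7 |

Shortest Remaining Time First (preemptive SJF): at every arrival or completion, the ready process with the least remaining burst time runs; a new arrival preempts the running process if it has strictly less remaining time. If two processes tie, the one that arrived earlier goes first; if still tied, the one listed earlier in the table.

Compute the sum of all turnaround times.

16

Timeline: | T2 0-1 | idle 1-5 | T1 5-10 | T3 10-17 |
Completion: T1=10  T2=1  T3=17
Turnaround (C−A): T1=5  T2=1  T3=10
Turnaround = completion − arrival: T1=5, T2=1, T3=10
Total turnaround = 5 + 1 + 10 = 16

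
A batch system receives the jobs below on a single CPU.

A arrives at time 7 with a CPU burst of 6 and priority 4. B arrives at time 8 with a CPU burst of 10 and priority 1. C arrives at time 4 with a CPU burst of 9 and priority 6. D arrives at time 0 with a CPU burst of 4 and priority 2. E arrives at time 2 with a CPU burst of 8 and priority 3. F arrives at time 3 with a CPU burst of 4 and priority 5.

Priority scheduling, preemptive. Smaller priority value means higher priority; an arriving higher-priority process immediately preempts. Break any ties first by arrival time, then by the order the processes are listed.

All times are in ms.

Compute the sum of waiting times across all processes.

80

Schedule: | D 0-4 | E 4-8 | B 8-18 | E 18-22 | A 22-28 | F 28-32 | C 32-41 |
Completion: A=28  B=18  C=41  D=4  E=22  F=32
Waiting = turnaround − burst: A=15, B=0, C=28, D=0, E=12, F=25
Total waiting = 15 + 0 + 28 + 0 + 12 + 25 = 80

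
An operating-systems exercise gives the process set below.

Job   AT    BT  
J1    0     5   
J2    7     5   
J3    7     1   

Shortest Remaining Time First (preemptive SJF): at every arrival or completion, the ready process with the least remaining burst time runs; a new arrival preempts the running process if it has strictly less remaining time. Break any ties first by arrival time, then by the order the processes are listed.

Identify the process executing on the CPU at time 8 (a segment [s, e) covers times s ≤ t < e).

J2

Schedule: | J1 0-5 | idle 5-7 | J3 7-8 | J2 8-13 |
Completion: J1=5  J2=13  J3=8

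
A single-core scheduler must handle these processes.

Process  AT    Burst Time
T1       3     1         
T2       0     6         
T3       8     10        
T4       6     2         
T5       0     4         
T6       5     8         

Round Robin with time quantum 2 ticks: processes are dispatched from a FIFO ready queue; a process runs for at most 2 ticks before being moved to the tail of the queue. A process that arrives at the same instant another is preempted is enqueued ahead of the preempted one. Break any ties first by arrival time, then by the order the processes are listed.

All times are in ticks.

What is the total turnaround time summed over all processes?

Timeline: | T2 0-2 | T5 2-4 | T2 4-6 | T1 6-7 | T5 7-9 | T6 9-11 | T4 11-13 | T2 13-15 | T3 15-17 | T6 17-19 | T3 19-21 | T6 21-23 | T3 23-25 | T6 25-27 | T3 27-31 |
Completion: T1=7  T2=15  T3=31  T4=13  T5=9  T6=27
Turnaround = completion − arrival: T1=4, T2=15, T3=23, T4=7, T5=9, T6=22
Total turnaround = 4 + 15 + 23 + 7 + 9 + 22 = 80

80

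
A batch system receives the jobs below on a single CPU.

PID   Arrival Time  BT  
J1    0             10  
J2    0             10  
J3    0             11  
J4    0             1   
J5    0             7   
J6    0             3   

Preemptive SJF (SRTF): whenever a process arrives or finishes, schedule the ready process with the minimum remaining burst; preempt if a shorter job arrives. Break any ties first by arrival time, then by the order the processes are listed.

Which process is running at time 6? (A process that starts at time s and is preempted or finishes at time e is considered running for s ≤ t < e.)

J5

Gantt: | J4 0-1 | J6 1-4 | J5 4-11 | J1 11-21 | J2 21-31 | J3 31-42 |
Completion: J1=21  J2=31  J3=42  J4=1  J5=11  J6=4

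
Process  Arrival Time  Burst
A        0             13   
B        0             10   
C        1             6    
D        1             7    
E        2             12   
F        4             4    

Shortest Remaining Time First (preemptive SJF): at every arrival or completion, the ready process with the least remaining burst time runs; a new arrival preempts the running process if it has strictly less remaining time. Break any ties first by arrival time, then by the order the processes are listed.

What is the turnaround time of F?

7

Schedule: | B 0-1 | C 1-7 | F 7-11 | D 11-18 | B 18-27 | E 27-39 | A 39-52 |
Completion: A=52  B=27  C=7  D=18  E=39  F=11
Turnaround (C−A): A=52  B=27  C=6  D=17  E=37  F=7
Turnaround(F) = completion − arrival = 11 − 4 = 7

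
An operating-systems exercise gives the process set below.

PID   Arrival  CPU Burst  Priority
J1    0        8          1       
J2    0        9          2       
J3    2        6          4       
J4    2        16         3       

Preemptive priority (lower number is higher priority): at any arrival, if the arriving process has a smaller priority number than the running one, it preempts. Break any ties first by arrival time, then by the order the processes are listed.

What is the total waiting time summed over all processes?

54

Timeline: | J1 0-8 | J2 8-17 | J4 17-33 | J3 33-39 |
Completion: J1=8  J2=17  J3=39  J4=33
Turnaround (C−A): J1=8  J2=17  J3=37  J4=31
Waiting = turnaround − burst: J1=0, J2=8, J3=31, J4=15
Total waiting = 0 + 8 + 31 + 15 = 54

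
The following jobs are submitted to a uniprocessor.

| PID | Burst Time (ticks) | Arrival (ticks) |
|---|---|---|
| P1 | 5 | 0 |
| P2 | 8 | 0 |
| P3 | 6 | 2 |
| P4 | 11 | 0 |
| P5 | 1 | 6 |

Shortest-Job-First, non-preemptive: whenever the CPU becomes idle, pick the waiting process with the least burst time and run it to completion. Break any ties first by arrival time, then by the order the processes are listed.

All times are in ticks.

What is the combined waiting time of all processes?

Schedule: | P1 0-5 | P3 5-11 | P5 11-12 | P2 12-20 | P4 20-31 |
Completion: P1=5  P2=20  P3=11  P4=31  P5=12
Turnaround (C−A): P1=5  P2=20  P3=9  P4=31  P5=6
Waiting = turnaround − burst: P1=0, P2=12, P3=3, P4=20, P5=5
Total waiting = 0 + 12 + 3 + 20 + 5 = 40

40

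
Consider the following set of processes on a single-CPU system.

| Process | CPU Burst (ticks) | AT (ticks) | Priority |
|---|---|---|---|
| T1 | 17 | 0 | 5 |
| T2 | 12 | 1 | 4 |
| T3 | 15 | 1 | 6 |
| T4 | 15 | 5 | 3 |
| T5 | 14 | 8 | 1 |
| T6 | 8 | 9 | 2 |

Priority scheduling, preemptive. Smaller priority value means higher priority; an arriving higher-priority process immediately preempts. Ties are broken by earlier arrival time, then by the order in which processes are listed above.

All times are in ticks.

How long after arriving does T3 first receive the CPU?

Schedule: | T1 0-1 | T2 1-5 | T4 5-8 | T5 8-22 | T6 22-30 | T4 30-42 | T2 42-50 | T1 50-66 | T3 66-81 |
Completion: T1=66  T2=50  T3=81  T4=42  T5=22  T6=30
Response(T3) = first start − arrival = 66 − 1 = 65

65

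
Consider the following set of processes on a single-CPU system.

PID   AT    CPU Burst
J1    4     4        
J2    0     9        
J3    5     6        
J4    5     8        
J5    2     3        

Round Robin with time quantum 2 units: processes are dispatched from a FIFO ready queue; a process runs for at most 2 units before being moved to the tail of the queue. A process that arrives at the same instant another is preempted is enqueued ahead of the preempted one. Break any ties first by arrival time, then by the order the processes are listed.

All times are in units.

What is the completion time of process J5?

9

Schedule: | J2 0-2 | J5 2-4 | J2 4-6 | J1 6-8 | J5 8-9 | J3 9-11 | J4 11-13 | J2 13-15 | J1 15-17 | J3 17-19 | J4 19-21 | J2 21-23 | J3 23-25 | J4 25-27 | J2 27-28 | J4 28-30 |
Completion: J1=17  J2=28  J3=25  J4=30  J5=9
Turnaround (C−A): J1=13  J2=28  J3=20  J4=25  J5=7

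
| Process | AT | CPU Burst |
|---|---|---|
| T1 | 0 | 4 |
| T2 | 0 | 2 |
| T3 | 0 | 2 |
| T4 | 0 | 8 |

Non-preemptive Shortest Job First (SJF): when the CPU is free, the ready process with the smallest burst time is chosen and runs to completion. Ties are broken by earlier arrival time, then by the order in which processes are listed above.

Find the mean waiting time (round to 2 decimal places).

Schedule: | T2 0-2 | T3 2-4 | T1 4-8 | T4 8-16 |
Completion: T1=8  T2=2  T3=4  T4=16
Waiting times: T1=4, T2=0, T3=2, T4=8
Average waiting = (4+0+2+8) / 4 = 14/4 = 3.50

3.50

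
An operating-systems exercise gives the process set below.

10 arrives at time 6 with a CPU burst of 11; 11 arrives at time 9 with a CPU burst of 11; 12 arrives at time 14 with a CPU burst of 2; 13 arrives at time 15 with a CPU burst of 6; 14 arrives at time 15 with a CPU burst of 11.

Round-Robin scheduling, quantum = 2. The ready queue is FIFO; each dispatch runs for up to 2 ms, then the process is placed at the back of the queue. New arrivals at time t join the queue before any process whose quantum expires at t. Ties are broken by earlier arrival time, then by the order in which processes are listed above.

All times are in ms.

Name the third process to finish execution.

Gantt: | idle 0-6 | 10 6-10 | 11 10-12 | 10 12-14 | 11 14-16 | 12 16-18 | 10 18-20 | 13 20-22 | 14 22-24 | 11 24-26 | 10 26-28 | 13 28-30 | 14 30-32 | 11 32-34 | 10 34-35 | 13 35-37 | 14 37-39 | 11 39-41 | 14 41-43 | 11 43-44 | 14 44-47 |
Completion: 10=35  11=44  12=18  13=37  14=47
Turnaround (C−A): 10=29  11=35  12=4  13=22  14=32
Finish order: 12 → 10 → 13 → 11 → 14

13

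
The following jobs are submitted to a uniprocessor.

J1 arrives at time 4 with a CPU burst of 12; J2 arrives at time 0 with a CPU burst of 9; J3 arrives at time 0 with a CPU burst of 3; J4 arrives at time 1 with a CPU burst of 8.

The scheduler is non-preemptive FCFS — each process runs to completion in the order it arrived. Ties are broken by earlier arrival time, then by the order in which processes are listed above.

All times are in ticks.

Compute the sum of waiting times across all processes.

Schedule: | J2 0-9 | J3 9-12 | J4 12-20 | J1 20-32 |
Completion: J1=32  J2=9  J3=12  J4=20
Waiting = turnaround − burst: J1=16, J2=0, J3=9, J4=11
Total waiting = 16 + 0 + 9 + 11 = 36

36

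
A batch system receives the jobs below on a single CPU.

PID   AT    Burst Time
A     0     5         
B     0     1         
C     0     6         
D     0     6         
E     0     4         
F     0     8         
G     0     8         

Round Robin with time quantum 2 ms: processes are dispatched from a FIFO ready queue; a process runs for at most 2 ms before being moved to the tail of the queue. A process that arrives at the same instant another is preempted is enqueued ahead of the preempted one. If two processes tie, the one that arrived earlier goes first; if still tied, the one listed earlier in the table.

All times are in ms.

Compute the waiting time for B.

2

Schedule: | A 0-2 | B 2-3 | C 3-5 | D 5-7 | E 7-9 | F 9-11 | G 11-13 | A 13-15 | C 15-17 | D 17-19 | E 19-21 | F 21-23 | G 23-25 | A 25-26 | C 26-28 | D 28-30 | F 30-32 | G 32-34 | F 34-36 | G 36-38 |
Completion: A=26  B=3  C=28  D=30  E=21  F=36  G=38
Turnaround (C−A): A=26  B=3  C=28  D=30  E=21  F=36  G=38
Waiting(B) = turnaround − burst = 3 − 1 = 2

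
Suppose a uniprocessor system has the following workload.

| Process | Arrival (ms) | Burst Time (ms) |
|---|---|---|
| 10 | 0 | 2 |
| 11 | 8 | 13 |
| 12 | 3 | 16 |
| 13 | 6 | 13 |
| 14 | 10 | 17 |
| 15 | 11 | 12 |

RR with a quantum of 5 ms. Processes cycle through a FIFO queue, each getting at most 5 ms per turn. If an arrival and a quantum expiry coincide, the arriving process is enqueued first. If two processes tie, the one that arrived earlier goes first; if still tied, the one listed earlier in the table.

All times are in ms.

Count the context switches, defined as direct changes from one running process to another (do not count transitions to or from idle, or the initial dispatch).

Gantt: | 10 0-2 | idle 2-3 | 12 3-8 | 13 8-13 | 11 13-18 | 12 18-23 | 14 23-28 | 15 28-33 | 13 33-38 | 11 38-43 | 12 43-48 | 14 48-53 | 15 53-58 | 13 58-61 | 11 61-64 | 12 64-65 | 14 65-70 | 15 70-72 | 14 72-74 |
Completion: 10=2  11=64  12=65  13=61  14=74  15=72
Turnaround (C−A): 10=2  11=56  12=62  13=55  14=64  15=61

16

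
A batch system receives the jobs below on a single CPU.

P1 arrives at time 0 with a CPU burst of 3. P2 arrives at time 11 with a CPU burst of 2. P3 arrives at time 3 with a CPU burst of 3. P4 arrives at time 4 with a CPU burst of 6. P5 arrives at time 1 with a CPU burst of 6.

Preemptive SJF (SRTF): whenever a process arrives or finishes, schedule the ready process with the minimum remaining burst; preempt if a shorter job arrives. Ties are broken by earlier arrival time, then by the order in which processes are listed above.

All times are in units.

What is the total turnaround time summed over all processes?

36

Schedule: | P1 0-3 | P3 3-6 | P5 6-12 | P2 12-14 | P4 14-20 |
Completion: P1=3  P2=14  P3=6  P4=20  P5=12
Turnaround (C−A): P1=3  P2=3  P3=3  P4=16  P5=11
Turnaround = completion − arrival: P1=3, P2=3, P3=3, P4=16, P5=11
Total turnaround = 3 + 3 + 3 + 16 + 11 = 36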